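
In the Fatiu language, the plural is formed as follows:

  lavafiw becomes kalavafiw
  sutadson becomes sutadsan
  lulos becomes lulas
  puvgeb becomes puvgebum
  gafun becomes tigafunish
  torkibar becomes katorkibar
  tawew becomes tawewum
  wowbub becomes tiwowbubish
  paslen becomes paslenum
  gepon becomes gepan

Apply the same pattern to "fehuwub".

gepon and gafun both end in -n yet inflect differently (gepan, tigafunish), so the final letter is not what conditions the rule; the last vowel is.
"fehuwub" has last vowel 'u'. The stems whose last vowel is 'u' (gafun → tigafunish, wowbub → tiwowbubish) add ti- … -ish around the stem.
The other patterns: stems whose last vowel is 'o' change the last vowel to 'a'; stems whose last vowel is 'e' add -um; stems whose last vowel is 'a' or 'i' add the prefix ka-.
So fehuwub → tifehuwubish.

tifehuwubish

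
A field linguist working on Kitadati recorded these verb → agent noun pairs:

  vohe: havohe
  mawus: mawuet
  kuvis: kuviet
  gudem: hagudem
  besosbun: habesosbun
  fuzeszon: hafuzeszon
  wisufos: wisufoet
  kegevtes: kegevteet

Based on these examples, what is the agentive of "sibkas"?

kegevtes and vohe both have last vowel 'e' yet inflect differently (kegevteet, havohe), so the last vowel is not what conditions the rule; the final letter is.
"sibkas" ends in -s. The stems ending in -s (wisufos → wisufoet, mawus → mawuet, kuvis → kuviet) drop the final letter and add -et.
So sibkas → sibkaet.

sibkaet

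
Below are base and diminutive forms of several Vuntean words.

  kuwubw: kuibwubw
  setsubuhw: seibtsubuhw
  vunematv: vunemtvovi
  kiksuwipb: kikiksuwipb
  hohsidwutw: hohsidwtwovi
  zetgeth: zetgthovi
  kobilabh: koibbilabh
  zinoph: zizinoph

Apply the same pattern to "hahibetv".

zetgeth and zinoph both end in -h yet inflect differently (zetgthovi, zizinoph), so the final letter is not what conditions the rule; the second-to-last letter is.
"hahibetv" has second-to-last letter 't'. The stems whose second-to-last letter is 't' (hohsidwutw → hohsidwtwovi, vunematv → vunemtvovi, zetgeth → zetgthovi) delete the last vowel and add -ovi.
So hahibetv → hahibtvovi.

hahibtvovi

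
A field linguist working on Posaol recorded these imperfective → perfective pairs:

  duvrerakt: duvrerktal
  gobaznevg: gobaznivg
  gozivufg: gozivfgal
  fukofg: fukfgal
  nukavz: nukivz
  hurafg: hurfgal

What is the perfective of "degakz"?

"degakz" has second-to-last letter 'k'. The one such stem in the data (duvrerakt → duvrerktal) deletes the last vowel and adds -al (as do fukofg, hurafg), so the same rule applies.
The other pattern: stems whose second-to-last letter is 'v' change the last vowel to 'i'.
So degakz → degkzal.

degkzal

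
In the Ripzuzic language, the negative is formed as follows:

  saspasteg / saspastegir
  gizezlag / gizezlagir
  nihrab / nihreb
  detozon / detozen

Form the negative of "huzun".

gizezlag and nihrab both have last vowel 'a' yet inflect differently (gizezlagir, nihreb), so the last vowel is not what conditions the rule; the final letter is.
"huzun" ends in -n. The one such stem in the data (detozon → detozen) changes the last vowel to 'e' (as does nihrab), so the same rule applies.
So huzun → huzen.

huzen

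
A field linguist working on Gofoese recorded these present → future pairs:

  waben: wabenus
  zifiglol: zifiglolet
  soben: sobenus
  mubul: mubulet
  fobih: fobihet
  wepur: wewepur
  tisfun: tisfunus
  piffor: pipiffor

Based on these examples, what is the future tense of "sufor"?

"sufor" ends in -r. The stems ending in -r (piffor → pipiffor, wepur → wewepur) repeat the first consonant+vowel as a prefix.
The other patterns: stems ending in -n add -us; stems ending in -h or -l add -et.
So sufor → susufor.

susufor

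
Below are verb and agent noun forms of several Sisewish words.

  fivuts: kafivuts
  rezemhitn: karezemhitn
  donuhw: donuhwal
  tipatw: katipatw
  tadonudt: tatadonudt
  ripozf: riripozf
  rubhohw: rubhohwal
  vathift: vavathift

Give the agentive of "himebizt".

hihimebizt

donuhw and tipatw both end in -w yet inflect differently (donuhwal, katipatw), so the final letter is not what conditions the rule; the second-to-last letter is.
"himebizt" has second-to-last letter 'z'. The one such stem in the data (ripozf → riripozf) repeats the first consonant+vowel as a prefix (as do tadonudt, vathift), so the same rule applies.
So himebizt → hihimebizt.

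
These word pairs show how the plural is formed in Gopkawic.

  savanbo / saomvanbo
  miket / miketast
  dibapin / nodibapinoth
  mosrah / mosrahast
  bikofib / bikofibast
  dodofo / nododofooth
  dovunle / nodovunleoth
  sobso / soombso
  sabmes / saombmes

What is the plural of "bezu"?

bezuast

"bezu" begins with b-. The one such stem in the data (bikofib → bikofibast) adds -ast, so the same rule applies.
So bezu → bezuast.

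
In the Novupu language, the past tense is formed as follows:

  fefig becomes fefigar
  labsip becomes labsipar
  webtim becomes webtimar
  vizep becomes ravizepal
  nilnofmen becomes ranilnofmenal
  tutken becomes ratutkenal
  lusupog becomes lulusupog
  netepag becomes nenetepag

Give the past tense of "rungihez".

rarungihezal

labsip and vizep both end in -p yet inflect differently (labsipar, ravizepal), so the final letter is not what conditions the rule; the last vowel is.
"rungihez" has last vowel 'e'. The stems whose last vowel is 'e' (vizep → ravizepal, nilnofmen → ranilnofmenal, tutken → ratutkenal) add ra- … -al around the stem.
So rungihez → rarungihezal.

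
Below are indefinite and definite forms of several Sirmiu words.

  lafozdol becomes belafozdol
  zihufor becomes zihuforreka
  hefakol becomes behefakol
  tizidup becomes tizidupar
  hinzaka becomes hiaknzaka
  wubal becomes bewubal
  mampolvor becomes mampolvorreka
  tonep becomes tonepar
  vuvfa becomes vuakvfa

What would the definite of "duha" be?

"duha" ends in -a. The stems ending in -a (hinzaka → hiaknzaka, vuvfa → vuakvfa) insert -ak- after the first vowel.
The other patterns: stems ending in -p add -ar; stems ending in -r double the final consonant and add -eka; stems ending in -l add the prefix be-.
So duha → duakha.

duakha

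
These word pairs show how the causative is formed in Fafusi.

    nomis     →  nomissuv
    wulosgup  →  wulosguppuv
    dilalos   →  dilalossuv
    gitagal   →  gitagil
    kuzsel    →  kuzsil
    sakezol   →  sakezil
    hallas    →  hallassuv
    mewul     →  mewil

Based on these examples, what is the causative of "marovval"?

mewul and wulosgup both have last vowel 'u' yet inflect differently (mewil, wulosguppuv), so the last vowel is not what conditions the rule; the final letter is.
"marovval" ends in -l. The stems ending in -l (mewul → mewil, gitagal → gitagil, sakezol → sakezil) change the last vowel to 'i'.
So marovval → marovvil.

marovvil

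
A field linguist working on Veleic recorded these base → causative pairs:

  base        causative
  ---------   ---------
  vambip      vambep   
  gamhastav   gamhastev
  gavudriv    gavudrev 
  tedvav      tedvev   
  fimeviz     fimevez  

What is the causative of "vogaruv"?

vogarev

Every pair shown (vambip → vambep, gamhastav → gamhastev, gavudriv → gavudrev, …) follows the same rule: change the last vowel to 'e'.
So vogaruv → vogarev.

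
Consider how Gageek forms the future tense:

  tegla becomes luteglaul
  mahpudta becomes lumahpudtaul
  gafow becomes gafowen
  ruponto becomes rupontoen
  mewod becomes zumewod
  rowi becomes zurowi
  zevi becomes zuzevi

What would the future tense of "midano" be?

midanoen

"midano" ends in -o. The one such stem in the data (ruponto → rupontoen) adds -en, so the same rule applies.
The other patterns: stems ending in -a add lu- … -ul around the stem; stems ending in -d or -i add the prefix zu-.
So midano → midanoen.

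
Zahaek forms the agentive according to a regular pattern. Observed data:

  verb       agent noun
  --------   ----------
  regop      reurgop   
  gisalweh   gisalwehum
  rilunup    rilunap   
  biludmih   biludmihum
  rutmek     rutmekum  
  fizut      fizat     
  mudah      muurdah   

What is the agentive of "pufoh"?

"pufoh" has last vowel 'o'. The one such stem in the data (regop → reurgop) inserts -ur- after the first vowel (as does mudah), so the same rule applies.
The other patterns: stems whose last vowel is 'u' change the last vowel to 'a'; stems whose last vowel is 'e' or 'i' add -um.
So pufoh → puurfoh.

puurfoh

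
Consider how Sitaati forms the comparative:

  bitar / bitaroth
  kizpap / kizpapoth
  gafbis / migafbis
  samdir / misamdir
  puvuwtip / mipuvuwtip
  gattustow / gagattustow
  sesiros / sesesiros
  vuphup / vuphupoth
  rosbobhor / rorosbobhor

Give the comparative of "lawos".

"lawos" has last vowel 'o'. The stems whose last vowel is 'o' (gattustow → gagattustow, rosbobhor → rorosbobhor, sesiros → sesesiros) repeat the first consonant+vowel as a prefix.
The other patterns: stems whose last vowel is 'i' add the prefix mi-; stems whose last vowel is 'a' or 'u' add -oth.
So lawos → lalawos.

lalawos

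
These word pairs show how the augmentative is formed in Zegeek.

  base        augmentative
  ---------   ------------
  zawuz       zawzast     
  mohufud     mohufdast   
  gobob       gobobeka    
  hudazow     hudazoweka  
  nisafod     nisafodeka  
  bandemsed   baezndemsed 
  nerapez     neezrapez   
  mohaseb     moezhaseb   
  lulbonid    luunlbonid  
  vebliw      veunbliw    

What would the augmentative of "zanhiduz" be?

zanhidzast

mohufud and nisafod both end in -d yet inflect differently (mohufdast, nisafodeka), so the final letter is not what conditions the rule; the last vowel is.
"zanhiduz" has last vowel 'u'. The stems whose last vowel is 'u' (zawuz → zawzast, mohufud → mohufdast) delete the last vowel and add -ast.
So zanhiduz → zanhidzast.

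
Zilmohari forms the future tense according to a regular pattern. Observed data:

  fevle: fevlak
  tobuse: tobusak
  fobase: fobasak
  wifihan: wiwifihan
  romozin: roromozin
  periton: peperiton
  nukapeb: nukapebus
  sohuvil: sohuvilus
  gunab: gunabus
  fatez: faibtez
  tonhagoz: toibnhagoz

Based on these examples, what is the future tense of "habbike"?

habbikak

"habbike" ends in -e. The stems ending in -e (fevle → fevlak, tobuse → tobusak, fobase → fobasak) drop the final letter and add -ak.
The other patterns: stems ending in -n repeat the first consonant+vowel as a prefix; stems ending in -b or -l add -us; stems ending in -z insert -ib- after the first vowel.
So habbike → habbikak.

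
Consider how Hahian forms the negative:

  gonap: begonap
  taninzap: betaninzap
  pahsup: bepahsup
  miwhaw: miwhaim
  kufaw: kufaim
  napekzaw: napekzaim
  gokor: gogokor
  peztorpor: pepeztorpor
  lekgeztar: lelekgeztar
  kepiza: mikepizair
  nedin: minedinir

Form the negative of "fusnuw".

"fusnuw" ends in -w. The stems ending in -w (miwhaw → miwhaim, kufaw → kufaim, napekzaw → napekzaim) drop the final letter and add -im.
The other patterns: stems ending in -p add the prefix be-; stems ending in -r repeat the first consonant+vowel as a prefix; stems ending in -a or -n add mi- … -ir around the stem.
So fusnuw → fusnuim.

fusnuim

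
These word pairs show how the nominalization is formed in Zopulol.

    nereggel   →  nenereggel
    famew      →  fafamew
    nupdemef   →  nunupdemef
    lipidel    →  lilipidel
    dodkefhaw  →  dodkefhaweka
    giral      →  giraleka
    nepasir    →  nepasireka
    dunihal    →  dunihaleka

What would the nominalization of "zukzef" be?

zuzukzef

famew and dodkefhaw both end in -w yet inflect differently (fafamew, dodkefhaweka), so the final letter is not what conditions the rule; the last vowel is.
"zukzef" has last vowel 'e'. The stems whose last vowel is 'e' (nereggel → nenereggel, famew → fafamew, nupdemef → nunupdemef) repeat the first consonant+vowel as a prefix.
The other pattern: stems whose last vowel is 'a' or 'i' add -eka.
So zukzef → zuzukzef.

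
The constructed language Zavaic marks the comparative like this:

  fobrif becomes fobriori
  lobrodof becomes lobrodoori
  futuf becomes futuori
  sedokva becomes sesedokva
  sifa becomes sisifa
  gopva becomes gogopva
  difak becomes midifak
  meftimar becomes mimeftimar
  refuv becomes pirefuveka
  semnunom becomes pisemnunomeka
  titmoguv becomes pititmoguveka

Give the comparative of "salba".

sasalba

sedokva and difak both have last vowel 'a' yet inflect differently (sesedokva, midifak), so the last vowel is not what conditions the rule; the final letter is.
"salba" ends in -a. The stems ending in -a (sedokva → sesedokva, sifa → sisifa, gopva → gogopva) repeat the first consonant+vowel as a prefix.
The other patterns: stems ending in -f drop the final letter and add -ori; stems ending in -k or -r add the prefix mi-; stems ending in -m or -v add pi- … -eka around the stem.
So salba → sasalba.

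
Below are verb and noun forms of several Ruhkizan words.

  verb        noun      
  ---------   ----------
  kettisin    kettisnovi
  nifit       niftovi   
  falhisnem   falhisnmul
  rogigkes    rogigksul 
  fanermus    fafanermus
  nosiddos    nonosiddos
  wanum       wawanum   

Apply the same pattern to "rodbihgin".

rodbihgnovi

rogigkes and fanermus both end in -s yet inflect differently (rogigksul, fafanermus), so the final letter is not what conditions the rule; the last vowel is.
"rodbihgin" has last vowel 'i'. The stems whose last vowel is 'i' (kettisin → kettisnovi, nifit → niftovi) delete the last vowel and add -ovi.
The other patterns: stems whose last vowel is 'e' delete the last vowel and add -ul; stems whose last vowel is 'o' or 'u' repeat the first consonant+vowel as a prefix.
So rodbihgin → rodbihgnovi.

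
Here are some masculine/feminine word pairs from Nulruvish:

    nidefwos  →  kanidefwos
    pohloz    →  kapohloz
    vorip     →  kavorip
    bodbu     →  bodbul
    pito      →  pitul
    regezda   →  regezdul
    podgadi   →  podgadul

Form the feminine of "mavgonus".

pito and pohloz both have last vowel 'o' yet inflect differently (pitul, kapohloz), so the last vowel is not what conditions the rule; whether the stem ends in a vowel or a consonant is.
"mavgonus" ends in a consonant. The stems ending in a consonant (pohloz → kapohloz, vorip → kavorip, nidefwos → kanidefwos) add the prefix ka-.
The other pattern: stems ending in a vowel drop the final letter and add -ul.
So mavgonus → kamavgonus.

kamavgonus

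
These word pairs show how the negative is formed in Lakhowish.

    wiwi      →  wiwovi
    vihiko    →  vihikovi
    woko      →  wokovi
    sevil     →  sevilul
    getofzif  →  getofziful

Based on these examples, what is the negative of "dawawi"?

wiwi and sevil both have last vowel 'i' yet inflect differently (wiwovi, sevilul), so the last vowel is not what conditions the rule; whether the stem ends in a vowel or a consonant is.
"dawawi" ends in a vowel. The stems ending in a vowel (wiwi → wiwovi, vihiko → vihikovi, woko → wokovi) drop the final letter and add -ovi.
So dawawi → dawawovi.

dawawovi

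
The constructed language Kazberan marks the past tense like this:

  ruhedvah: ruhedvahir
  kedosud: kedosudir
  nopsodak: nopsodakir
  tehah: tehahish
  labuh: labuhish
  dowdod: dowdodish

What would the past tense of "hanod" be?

ruhedvah and tehah both end in -h yet inflect differently (ruhedvahir, tehahish), so the final letter is not what conditions the rule; the number of vowels is.
"hanod" has 2 vowels. The stems with 2 vowels (tehah → tehahish, labuh → labuhish, dowdod → dowdodish) add -ish.
So hanod → hanodish.

hanodish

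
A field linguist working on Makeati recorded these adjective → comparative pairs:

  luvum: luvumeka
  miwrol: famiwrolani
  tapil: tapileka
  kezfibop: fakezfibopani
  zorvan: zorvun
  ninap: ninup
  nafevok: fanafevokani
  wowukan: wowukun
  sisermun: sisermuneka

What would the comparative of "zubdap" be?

"zubdap" has last vowel 'a'. The stems whose last vowel is 'a' (wowukan → wowukun, zorvan → zorvun, ninap → ninup) change the last vowel to 'u'.
So zubdap → zubdup.

zubdup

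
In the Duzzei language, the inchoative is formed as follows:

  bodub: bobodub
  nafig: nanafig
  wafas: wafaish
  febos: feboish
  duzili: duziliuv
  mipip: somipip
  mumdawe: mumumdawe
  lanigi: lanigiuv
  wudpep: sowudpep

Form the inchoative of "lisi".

lisiuv

lanigi and mipip both have last vowel 'i' yet inflect differently (lanigiuv, somipip), so the last vowel is not what conditions the rule; the final letter is.
"lisi" ends in -i. The stems ending in -i (lanigi → lanigiuv, duzili → duziliuv) add -uv.
The other patterns: stems ending in -p add the prefix so-; stems ending in -s drop the final letter and add -ish; stems ending in -b, -e or -g repeat the first consonant+vowel as a prefix.
So lisi → lisiuv.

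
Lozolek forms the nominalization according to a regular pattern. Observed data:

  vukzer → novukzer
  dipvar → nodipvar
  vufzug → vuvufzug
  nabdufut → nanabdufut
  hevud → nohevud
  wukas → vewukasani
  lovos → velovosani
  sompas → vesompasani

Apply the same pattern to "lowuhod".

nolowuhod

dipvar and sompas both have last vowel 'a' yet inflect differently (nodipvar, vesompasani), so the last vowel is not what conditions the rule; the final letter is.
"lowuhod" ends in -d. The one such stem in the data (hevud → nohevud) adds the prefix no-, so the same rule applies.
The other patterns: stems ending in -s add ve- … -ani around the stem; stems ending in -g or -t repeat the first consonant+vowel as a prefix.
So lowuhod → nolowuhod.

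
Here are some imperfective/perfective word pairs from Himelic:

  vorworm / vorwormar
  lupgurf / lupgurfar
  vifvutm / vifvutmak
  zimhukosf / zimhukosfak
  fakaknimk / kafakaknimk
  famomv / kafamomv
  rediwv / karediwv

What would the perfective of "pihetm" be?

pihetmak

vorworm and vifvutm both end in -m yet inflect differently (vorwormar, vifvutmak), so the final letter is not what conditions the rule; the second-to-last letter is.
"pihetm" has second-to-last letter 't'. The one such stem in the data (vifvutm → vifvutmak) adds -ak, so the same rule applies.
So pihetm → pihetmak.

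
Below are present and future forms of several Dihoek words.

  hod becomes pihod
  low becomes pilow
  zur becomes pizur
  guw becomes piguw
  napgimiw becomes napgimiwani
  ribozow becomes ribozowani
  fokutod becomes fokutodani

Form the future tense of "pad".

low and napgimiw both end in -w yet inflect differently (pilow, napgimiwani), so the final letter is not what conditions the rule; the number of vowels is.
"pad" has 1 vowel. The stems with 1 vowel (hod → pihod, low → pilow, zur → pizur) add the prefix pi-.
The other pattern: stems with 3 vowels add -ani.
So pad → pipad.

pipad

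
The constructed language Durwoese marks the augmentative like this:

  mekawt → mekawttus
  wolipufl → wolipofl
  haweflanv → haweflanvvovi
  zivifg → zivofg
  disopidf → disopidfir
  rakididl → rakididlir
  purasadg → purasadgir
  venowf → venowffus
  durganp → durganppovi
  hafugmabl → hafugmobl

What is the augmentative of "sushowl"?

rakididl and wolipufl both end in -l yet inflect differently (rakididlir, wolipofl), so the final letter is not what conditions the rule; the second-to-last letter is.
"sushowl" has second-to-last letter 'w'. The stems whose second-to-last letter is 'w' (venowf → venowffus, mekawt → mekawttus) double the final consonant and add -us.
So sushowl → sushowllus.

sushowllus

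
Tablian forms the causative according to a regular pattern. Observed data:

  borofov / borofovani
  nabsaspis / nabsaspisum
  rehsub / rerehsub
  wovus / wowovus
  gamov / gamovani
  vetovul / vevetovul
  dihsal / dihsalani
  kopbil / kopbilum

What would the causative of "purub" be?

pupurub

kopbil and vetovul both end in -l yet inflect differently (kopbilum, vevetovul), so the final letter is not what conditions the rule; the last vowel is.
"purub" has last vowel 'u'. The stems whose last vowel is 'u' (rehsub → rerehsub, vetovul → vevetovul, wovus → wowovus) repeat the first consonant+vowel as a prefix.
The other patterns: stems whose last vowel is 'i' add -um; stems whose last vowel is 'a' or 'o' add -ani.
So purub → pupurub.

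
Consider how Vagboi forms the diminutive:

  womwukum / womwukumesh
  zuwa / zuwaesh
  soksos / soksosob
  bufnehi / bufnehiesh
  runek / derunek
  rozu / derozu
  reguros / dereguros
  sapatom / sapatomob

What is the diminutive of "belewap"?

belewapesh

soksos and reguros both end in -s yet inflect differently (soksosob, dereguros), so the final letter is not what conditions the rule; the first letter is.
"belewap" begins with b-. The one such stem in the data (bufnehi → bufnehiesh) adds -esh, so the same rule applies.
The other patterns: stems beginning with s- add -ob; stems beginning with r- add the prefix de-.
So belewap → belewapesh.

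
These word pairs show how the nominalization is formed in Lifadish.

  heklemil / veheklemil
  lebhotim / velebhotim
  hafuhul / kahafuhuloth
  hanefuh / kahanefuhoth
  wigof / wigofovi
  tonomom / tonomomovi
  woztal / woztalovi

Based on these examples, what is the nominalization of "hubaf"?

hubafovi

heklemil and hafuhul both end in -l yet inflect differently (veheklemil, kahafuhuloth), so the final letter is not what conditions the rule; the last vowel is.
"hubaf" has last vowel 'a'. The one such stem in the data (woztal → woztalovi) adds -ovi, so the same rule applies.
The other patterns: stems whose last vowel is 'i' add the prefix ve-; stems whose last vowel is 'u' add ka- … -oth around the stem.
So hubaf → hubafovi.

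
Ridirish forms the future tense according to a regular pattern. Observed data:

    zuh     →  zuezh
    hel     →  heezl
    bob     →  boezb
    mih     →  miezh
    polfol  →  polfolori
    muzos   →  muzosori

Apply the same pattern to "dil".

hel and polfol both end in -l yet inflect differently (heezl, polfolori), so the final letter is not what conditions the rule; the number of vowels is.
"dil" has 1 vowel. The stems with 1 vowel (zuh → zuezh, hel → heezl, bob → boezb) insert -ez- after the first vowel.
The other pattern: stems with 2 vowels add -ori.
So dil → diezl.

diezl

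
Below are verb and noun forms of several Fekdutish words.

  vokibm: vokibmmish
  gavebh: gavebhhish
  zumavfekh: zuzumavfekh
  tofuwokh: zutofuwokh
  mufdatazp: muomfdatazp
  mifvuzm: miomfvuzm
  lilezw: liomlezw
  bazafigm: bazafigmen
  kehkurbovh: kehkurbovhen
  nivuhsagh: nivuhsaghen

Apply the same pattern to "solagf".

"solagf" has second-to-last letter 'g'. The stems whose second-to-last letter is 'g' (bazafigm → bazafigmen, nivuhsagh → nivuhsaghen) add -en.
The other patterns: stems whose second-to-last letter is 'b' double the final consonant and add -ish; stems whose second-to-last letter is 'k' add the prefix zu-; stems whose second-to-last letter is 'z' insert -om- after the first vowel.
So solagf → solagfen.

solagfen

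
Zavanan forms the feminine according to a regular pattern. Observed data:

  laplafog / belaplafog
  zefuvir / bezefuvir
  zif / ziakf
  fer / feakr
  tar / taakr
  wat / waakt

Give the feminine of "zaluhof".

"zaluhof" has 3 vowels. The stems with 3 vowels (zefuvir → bezefuvir, laplafog → belaplafog) add the prefix be-.
The other pattern: stems with 1 vowel insert -ak- after the first vowel.
So zaluhof → bezaluhof.

bezaluhof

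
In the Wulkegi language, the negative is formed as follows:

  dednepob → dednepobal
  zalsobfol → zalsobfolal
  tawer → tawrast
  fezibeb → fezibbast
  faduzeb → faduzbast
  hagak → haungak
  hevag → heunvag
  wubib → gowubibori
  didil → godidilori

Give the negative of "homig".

"homig" has last vowel 'i'. The stems whose last vowel is 'i' (wubib → gowubibori, didil → godidilori) add go- … -ori around the stem.
The other patterns: stems whose last vowel is 'o' add -al; stems whose last vowel is 'e' delete the last vowel and add -ast; stems whose last vowel is 'a' insert -un- after the first vowel.
So homig → gohomigori.

gohomigori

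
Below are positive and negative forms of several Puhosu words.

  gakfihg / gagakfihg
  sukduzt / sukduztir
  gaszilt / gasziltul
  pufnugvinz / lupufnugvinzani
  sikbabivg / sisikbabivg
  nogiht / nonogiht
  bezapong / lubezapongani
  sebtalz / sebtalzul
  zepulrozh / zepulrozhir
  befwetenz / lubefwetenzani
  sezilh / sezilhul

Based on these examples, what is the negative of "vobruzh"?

vobruzhir

zepulrozh and sezilh both end in -h yet inflect differently (zepulrozhir, sezilhul), so the final letter is not what conditions the rule; the second-to-last letter is.
"vobruzh" has second-to-last letter 'z'. The stems whose second-to-last letter is 'z' (sukduzt → sukduztir, zepulrozh → zepulrozhir) add -ir.
The other patterns: stems whose second-to-last letter is 'n' add lu- … -ani around the stem; stems whose second-to-last letter is 'l' add -ul; stems whose second-to-last letter is 'h' or 'v' repeat the first consonant+vowel as a prefix.
So vobruzh → vobruzhir.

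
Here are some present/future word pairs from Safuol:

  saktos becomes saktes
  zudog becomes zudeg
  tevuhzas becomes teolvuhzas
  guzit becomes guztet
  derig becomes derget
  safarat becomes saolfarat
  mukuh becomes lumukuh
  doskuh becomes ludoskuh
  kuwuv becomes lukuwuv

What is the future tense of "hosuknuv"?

saktos and tevuhzas both end in -s yet inflect differently (saktes, teolvuhzas), so the final letter is not what conditions the rule; the last vowel is.
"hosuknuv" has last vowel 'u'. The stems whose last vowel is 'u' (doskuh → ludoskuh, mukuh → lumukuh, kuwuv → lukuwuv) add the prefix lu-.
The other patterns: stems whose last vowel is 'o' change the last vowel to 'e'; stems whose last vowel is 'a' insert -ol- after the first vowel; stems whose last vowel is 'i' delete the last vowel and add -et.
So hosuknuv → luhosuknuv.

luhosuknuv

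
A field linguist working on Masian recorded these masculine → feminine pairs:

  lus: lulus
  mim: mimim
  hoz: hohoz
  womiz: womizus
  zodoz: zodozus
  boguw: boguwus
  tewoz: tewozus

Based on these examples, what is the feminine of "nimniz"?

hoz and womiz both end in -z yet inflect differently (hohoz, womizus), so the final letter is not what conditions the rule; the number of vowels is.
"nimniz" has 2 vowels. The stems with 2 vowels (womiz → womizus, zodoz → zodozus, boguw → boguwus) add -us.
So nimniz → nimnizus.

nimnizus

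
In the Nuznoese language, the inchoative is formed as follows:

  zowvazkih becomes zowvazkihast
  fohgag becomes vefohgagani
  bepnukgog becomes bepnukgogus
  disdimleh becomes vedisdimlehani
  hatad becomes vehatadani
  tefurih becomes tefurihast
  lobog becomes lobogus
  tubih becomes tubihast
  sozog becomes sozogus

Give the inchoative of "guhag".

veguhagani

bepnukgog and fohgag both end in -g yet inflect differently (bepnukgogus, vefohgagani), so the final letter is not what conditions the rule; the last vowel is.
"guhag" has last vowel 'a'. The stems whose last vowel is 'a' (fohgag → vefohgagani, hatad → vehatadani) add ve- … -ani around the stem.
The other patterns: stems whose last vowel is 'o' add -us; stems whose last vowel is 'i' add -ast.
So guhag → veguhagani.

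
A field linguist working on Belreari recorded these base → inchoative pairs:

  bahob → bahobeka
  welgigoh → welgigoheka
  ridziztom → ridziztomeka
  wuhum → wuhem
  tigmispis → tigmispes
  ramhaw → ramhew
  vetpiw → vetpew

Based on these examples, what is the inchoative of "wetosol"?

ridziztom and wuhum both end in -m yet inflect differently (ridziztomeka, wuhem), so the final letter is not what conditions the rule; the last vowel is.
"wetosol" has last vowel 'o'. The stems whose last vowel is 'o' (bahob → bahobeka, welgigoh → welgigoheka, ridziztom → ridziztomeka) add -eka.
The other pattern: stems whose last vowel is 'a', 'i' or 'u' change the last vowel to 'e'.
So wetosol → wetosoleka.

wetosoleka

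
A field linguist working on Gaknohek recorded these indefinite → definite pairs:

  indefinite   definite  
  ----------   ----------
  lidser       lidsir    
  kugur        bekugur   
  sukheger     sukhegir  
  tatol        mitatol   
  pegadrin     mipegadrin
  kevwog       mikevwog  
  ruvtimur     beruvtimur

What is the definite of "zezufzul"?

sukheger and ruvtimur both end in -r yet inflect differently (sukhegir, beruvtimur), so the final letter is not what conditions the rule; the last vowel is.
"zezufzul" has last vowel 'u'. The stems whose last vowel is 'u' (ruvtimur → beruvtimur, kugur → bekugur) add the prefix be-.
So zezufzul → bezezufzul.

bezezufzul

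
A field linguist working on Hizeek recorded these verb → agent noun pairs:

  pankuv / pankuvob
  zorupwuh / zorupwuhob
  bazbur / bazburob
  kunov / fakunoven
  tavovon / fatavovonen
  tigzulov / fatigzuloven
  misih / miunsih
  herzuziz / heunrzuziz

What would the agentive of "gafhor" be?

fagafhoren

pankuv and kunov both end in -v yet inflect differently (pankuvob, fakunoven), so the final letter is not what conditions the rule; the last vowel is.
"gafhor" has last vowel 'o'. The stems whose last vowel is 'o' (kunov → fakunoven, tavovon → fatavovonen, tigzulov → fatigzuloven) add fa- … -en around the stem.
So gafhor → fagafhoren.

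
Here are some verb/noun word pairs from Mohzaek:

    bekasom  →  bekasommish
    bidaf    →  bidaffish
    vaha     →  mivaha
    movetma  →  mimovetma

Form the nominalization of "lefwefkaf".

lefwefkaffish

"lefwefkaf" ends in a consonant. The stems ending in a consonant (bekasom → bekasommish, bidaf → bidaffish) double the final consonant and add -ish.
So lefwefkaf → lefwefkaffish.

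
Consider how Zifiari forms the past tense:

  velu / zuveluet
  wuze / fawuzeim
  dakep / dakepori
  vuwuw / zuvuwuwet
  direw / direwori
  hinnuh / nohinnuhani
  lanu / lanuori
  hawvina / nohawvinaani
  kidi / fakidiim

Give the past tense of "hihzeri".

nohihzeriani

vuwuw and direw both end in -w yet inflect differently (zuvuwuwet, direwori), so the final letter is not what conditions the rule; the first letter is.
"hihzeri" begins with h-. The stems beginning with h- (hinnuh → nohinnuhani, hawvina → nohawvinaani) add no- … -ani around the stem.
So hihzeri → nohihzeriani.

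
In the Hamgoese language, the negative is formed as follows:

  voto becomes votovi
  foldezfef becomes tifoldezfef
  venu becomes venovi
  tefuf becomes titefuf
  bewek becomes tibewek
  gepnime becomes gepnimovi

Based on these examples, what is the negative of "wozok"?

"wozok" ends in a consonant. The stems ending in a consonant (tefuf → titefuf, foldezfef → tifoldezfef, bewek → tibewek) add the prefix ti-.
The other pattern: stems ending in a vowel drop the final letter and add -ovi.
So wozok → tiwozok.

tiwozok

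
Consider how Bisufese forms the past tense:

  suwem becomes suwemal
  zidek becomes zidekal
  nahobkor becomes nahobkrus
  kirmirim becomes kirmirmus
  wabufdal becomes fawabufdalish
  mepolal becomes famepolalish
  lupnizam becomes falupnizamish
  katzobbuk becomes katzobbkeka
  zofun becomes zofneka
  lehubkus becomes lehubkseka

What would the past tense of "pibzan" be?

fapibzanish

suwem and kirmirim both end in -m yet inflect differently (suwemal, kirmirmus), so the final letter is not what conditions the rule; the last vowel is.
"pibzan" has last vowel 'a'. The stems whose last vowel is 'a' (wabufdal → fawabufdalish, mepolal → famepolalish, lupnizam → falupnizamish) add fa- … -ish around the stem.
The other patterns: stems whose last vowel is 'e' add -al; stems whose last vowel is 'i' or 'o' delete the last vowel and add -us; stems whose last vowel is 'u' delete the last vowel and add -eka.
So pibzan → fapibzanish.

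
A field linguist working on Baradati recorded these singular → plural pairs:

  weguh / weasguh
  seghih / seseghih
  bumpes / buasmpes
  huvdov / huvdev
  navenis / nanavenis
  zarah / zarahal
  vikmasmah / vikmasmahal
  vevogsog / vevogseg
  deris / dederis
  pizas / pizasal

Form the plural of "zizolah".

seghih and vikmasmah both end in -h yet inflect differently (seseghih, vikmasmahal), so the final letter is not what conditions the rule; the last vowel is.
"zizolah" has last vowel 'a'. The stems whose last vowel is 'a' (vikmasmah → vikmasmahal, zarah → zarahal, pizas → pizasal) add -al.
So zizolah → zizolahal.

zizolahal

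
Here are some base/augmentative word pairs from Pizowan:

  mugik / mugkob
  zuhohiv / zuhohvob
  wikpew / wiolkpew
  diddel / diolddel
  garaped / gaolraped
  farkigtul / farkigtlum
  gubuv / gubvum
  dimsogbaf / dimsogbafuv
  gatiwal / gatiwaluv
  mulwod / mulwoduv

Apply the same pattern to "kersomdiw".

kersomdwob

diddel and farkigtul both end in -l yet inflect differently (diolddel, farkigtlum), so the final letter is not what conditions the rule; the last vowel is.
"kersomdiw" has last vowel 'i'. The stems whose last vowel is 'i' (mugik → mugkob, zuhohiv → zuhohvob) delete the last vowel and add -ob.
So kersomdiw → kersomdwob.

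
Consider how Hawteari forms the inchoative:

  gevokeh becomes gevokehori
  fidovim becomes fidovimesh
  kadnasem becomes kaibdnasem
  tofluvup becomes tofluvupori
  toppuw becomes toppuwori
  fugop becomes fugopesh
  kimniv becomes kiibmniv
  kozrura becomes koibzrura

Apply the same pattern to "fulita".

fulitaesh

kadnasem and fidovim both end in -m yet inflect differently (kaibdnasem, fidovimesh), so the final letter is not what conditions the rule; the first letter is.
"fulita" begins with f-. The stems beginning with f- (fugop → fugopesh, fidovim → fidovimesh) add -esh.
The other patterns: stems beginning with k- insert -ib- after the first vowel; stems beginning with g- or t- add -ori.
So fulita → fulitaesh.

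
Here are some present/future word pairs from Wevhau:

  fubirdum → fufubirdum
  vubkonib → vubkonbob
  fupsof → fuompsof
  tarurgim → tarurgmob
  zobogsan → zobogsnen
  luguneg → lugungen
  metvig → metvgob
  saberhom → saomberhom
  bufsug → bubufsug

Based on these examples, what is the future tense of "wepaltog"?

weompaltog

saberhom and fubirdum both end in -m yet inflect differently (saomberhom, fufubirdum), so the final letter is not what conditions the rule; the last vowel is.
"wepaltog" has last vowel 'o'. The stems whose last vowel is 'o' (fupsof → fuompsof, saberhom → saomberhom) insert -om- after the first vowel.
The other patterns: stems whose last vowel is 'u' repeat the first consonant+vowel as a prefix; stems whose last vowel is 'i' delete the last vowel and add -ob; stems whose last vowel is 'a' or 'e' delete the last vowel and add -en.
So wepaltog → weompaltog.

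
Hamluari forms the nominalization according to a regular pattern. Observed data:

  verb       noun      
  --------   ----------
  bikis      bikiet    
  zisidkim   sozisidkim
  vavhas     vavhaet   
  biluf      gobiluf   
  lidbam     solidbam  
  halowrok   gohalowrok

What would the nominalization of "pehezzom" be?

lidbam and vavhas both have last vowel 'a' yet inflect differently (solidbam, vavhaet), so the last vowel is not what conditions the rule; the final letter is.
"pehezzom" ends in -m. The stems ending in -m (zisidkim → sozisidkim, lidbam → solidbam) add the prefix so-.
So pehezzom → sopehezzom.

sopehezzom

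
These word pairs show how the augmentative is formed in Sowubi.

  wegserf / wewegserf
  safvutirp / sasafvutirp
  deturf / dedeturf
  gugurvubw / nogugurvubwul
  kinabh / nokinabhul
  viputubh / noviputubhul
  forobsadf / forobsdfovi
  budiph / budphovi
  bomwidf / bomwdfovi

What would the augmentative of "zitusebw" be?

nozitusebwul

wegserf and forobsadf both end in -f yet inflect differently (wewegserf, forobsdfovi), so the final letter is not what conditions the rule; the second-to-last letter is.
"zitusebw" has second-to-last letter 'b'. The stems whose second-to-last letter is 'b' (gugurvubw → nogugurvubwul, kinabh → nokinabhul, viputubh → noviputubhul) add no- … -ul around the stem.
So zitusebw → nozitusebwul.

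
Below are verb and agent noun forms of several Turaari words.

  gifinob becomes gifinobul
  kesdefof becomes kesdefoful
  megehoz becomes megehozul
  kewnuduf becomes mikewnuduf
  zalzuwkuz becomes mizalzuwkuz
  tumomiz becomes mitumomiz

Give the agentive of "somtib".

misomtib

kesdefof and kewnuduf both end in -f yet inflect differently (kesdefoful, mikewnuduf), so the final letter is not what conditions the rule; the last vowel is.
"somtib" has last vowel 'i'. The one such stem in the data (tumomiz → mitumomiz) adds the prefix mi-, so the same rule applies.
The other pattern: stems whose last vowel is 'o' add -ul.
So somtib → misomtib.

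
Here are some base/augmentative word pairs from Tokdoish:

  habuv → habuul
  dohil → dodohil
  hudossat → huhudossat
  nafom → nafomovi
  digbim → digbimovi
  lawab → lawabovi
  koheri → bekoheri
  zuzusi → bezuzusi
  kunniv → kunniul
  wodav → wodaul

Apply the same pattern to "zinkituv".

zinkituul

kunniv and koheri both have last vowel 'i' yet inflect differently (kunniul, bekoheri), so the last vowel is not what conditions the rule; the final letter is.
"zinkituv" ends in -v. The stems ending in -v (kunniv → kunniul, habuv → habuul, wodav → wodaul) drop the final letter and add -ul.
So zinkituv → zinkituul.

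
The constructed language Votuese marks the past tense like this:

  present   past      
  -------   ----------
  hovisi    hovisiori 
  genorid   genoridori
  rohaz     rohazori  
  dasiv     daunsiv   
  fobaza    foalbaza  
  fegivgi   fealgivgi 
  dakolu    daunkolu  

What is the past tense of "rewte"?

rewteori

fegivgi and hovisi both end in -i yet inflect differently (fealgivgi, hovisiori), so the final letter is not what conditions the rule; the first letter is.
"rewte" begins with r-. The one such stem in the data (rohaz → rohazori) adds -ori, so the same rule applies.
The other patterns: stems beginning with f- insert -al- after the first vowel; stems beginning with d- insert -un- after the first vowel.
So rewte → rewteori.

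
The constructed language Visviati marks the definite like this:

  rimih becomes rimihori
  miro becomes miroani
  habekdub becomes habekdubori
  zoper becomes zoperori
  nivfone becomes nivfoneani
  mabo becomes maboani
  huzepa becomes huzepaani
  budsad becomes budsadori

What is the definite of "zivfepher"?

budsad and huzepa both have last vowel 'a' yet inflect differently (budsadori, huzepaani), so the last vowel is not what conditions the rule; whether the stem ends in a vowel or a consonant is.
"zivfepher" ends in a consonant. The stems ending in a consonant (rimih → rimihori, habekdub → habekdubori, zoper → zoperori) add -ori.
The other pattern: stems ending in a vowel add -ani.
So zivfepher → zivfepherori.

zivfepherori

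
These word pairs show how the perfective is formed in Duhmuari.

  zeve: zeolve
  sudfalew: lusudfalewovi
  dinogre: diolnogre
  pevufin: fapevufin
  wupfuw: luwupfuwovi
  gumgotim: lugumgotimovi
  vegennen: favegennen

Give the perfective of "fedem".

"fedem" ends in -m. The one such stem in the data (gumgotim → lugumgotimovi) adds lu- … -ovi around the stem, so the same rule applies.
The other patterns: stems ending in -e insert -ol- after the first vowel; stems ending in -n add the prefix fa-.
So fedem → lufedemovi.

lufedemovi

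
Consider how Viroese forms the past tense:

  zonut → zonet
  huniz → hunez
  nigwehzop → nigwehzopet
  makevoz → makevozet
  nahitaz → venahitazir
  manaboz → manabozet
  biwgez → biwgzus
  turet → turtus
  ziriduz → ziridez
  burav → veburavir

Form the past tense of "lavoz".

biwgez and manaboz both end in -z yet inflect differently (biwgzus, manabozet), so the final letter is not what conditions the rule; the last vowel is.
"lavoz" has last vowel 'o'. The stems whose last vowel is 'o' (nigwehzop → nigwehzopet, manaboz → manabozet, makevoz → makevozet) add -et.
So lavoz → lavozet.

lavozet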